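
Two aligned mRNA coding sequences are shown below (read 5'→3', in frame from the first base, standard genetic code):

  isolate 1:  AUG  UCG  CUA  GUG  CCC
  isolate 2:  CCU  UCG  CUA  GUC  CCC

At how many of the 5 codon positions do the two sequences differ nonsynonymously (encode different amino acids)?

Codon 1: AUG Met / CCU Pro — nonsynonymous.
Codon 2: UCG Ser / UCG Ser — identical.
Codon 3: CUA Leu / CUA Leu — identical.
Codon 4: GUG Val / GUC Val — synonymous.
Codon 5: CCC Pro / CCC Pro — identical.
Nonsynonymous differences: 1.

1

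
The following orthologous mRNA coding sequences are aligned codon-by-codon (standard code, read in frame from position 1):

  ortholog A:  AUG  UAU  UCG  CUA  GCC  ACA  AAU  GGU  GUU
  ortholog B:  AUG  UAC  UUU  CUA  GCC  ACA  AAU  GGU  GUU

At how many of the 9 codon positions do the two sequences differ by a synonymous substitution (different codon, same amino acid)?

Codon 1: AUG Met / AUG Met — identical.
Codon 2: UAU Tyr / UAC Tyr — synonymous.
Codon 3: UCG Ser / UUU Phe — nonsynonymous.
Codon 4: CUA Leu / CUA Leu — identical.
Codon 5: GCC Ala / GCC Ala — identical.
Codon 6: ACA Thr / ACA Thr — identical.
Codon 7: AAU Asn / AAU Asn — identical.
Codon 8: GGU Gly / GGU Gly — identical.
Codon 9: GUU Val / GUU Val — identical.
Synonymous differences: 1.

1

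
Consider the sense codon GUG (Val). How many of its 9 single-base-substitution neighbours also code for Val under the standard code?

3

Position 1: none → 0 synonymous.
Position 2: none → 0 synonymous.
Position 3: GUU, GUC, GUA → 3 synonymous.
Total: 0 + 0 + 3 = 3.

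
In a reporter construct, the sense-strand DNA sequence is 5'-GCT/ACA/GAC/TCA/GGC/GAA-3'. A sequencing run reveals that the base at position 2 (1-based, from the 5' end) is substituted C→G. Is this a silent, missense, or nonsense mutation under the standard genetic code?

Position 2 falls in codon 1: GCT → Ala.
After the substitution the codon is GGT → Gly.
Ala ≠ Gly, so this is a missense mutation.

missense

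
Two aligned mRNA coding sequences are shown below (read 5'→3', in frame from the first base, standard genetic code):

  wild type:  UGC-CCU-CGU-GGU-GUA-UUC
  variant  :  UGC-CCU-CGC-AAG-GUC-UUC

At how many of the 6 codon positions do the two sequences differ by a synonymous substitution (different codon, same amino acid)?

2

Codon 1: UGC Cys / UGC Cys — identical.
Codon 2: CCU Pro / CCU Pro — identical.
Codon 3: CGU Arg / CGC Arg — synonymous.
Codon 4: GGU Gly / AAG Lys — nonsynonymous.
Codon 5: GUA Val / GUC Val — synonymous.
Codon 6: UUC Phe / UUC Phe — identical.
Synonymous differences: 2.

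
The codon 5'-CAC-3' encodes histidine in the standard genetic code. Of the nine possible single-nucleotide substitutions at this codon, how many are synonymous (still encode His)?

1

Position 1: none → 0 synonymous.
Position 2: none → 0 synonymous.
Position 3: CAT → 1 synonymous.
Total: 0 + 0 + 1 = 1.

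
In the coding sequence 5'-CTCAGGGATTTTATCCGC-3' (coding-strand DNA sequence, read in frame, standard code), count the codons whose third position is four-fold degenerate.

2

Codon 1 CTC (Leu): third position 4-fold.
Codon 2 AGG (Arg): third position 2-fold.
Codon 3 GAT (Asp): third position 2-fold.
Codon 4 TTT (Phe): third position 2-fold.
Codon 5 ATC (Ile): third position 3-fold.
Codon 6 CGC (Arg): third position 4-fold.
Four-fold degenerate third positions: 2.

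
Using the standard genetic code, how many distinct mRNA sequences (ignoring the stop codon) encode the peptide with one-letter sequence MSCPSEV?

2304

Met: 1 codon.
Ser: 6 codons.
Cys: 2 codons.
Pro: 4 codons.
Ser: 6 codons.
Glu: 2 codons.
Val: 4 codons.
1 × 6 × 2 × 4 × 6 × 2 × 4 = 2304.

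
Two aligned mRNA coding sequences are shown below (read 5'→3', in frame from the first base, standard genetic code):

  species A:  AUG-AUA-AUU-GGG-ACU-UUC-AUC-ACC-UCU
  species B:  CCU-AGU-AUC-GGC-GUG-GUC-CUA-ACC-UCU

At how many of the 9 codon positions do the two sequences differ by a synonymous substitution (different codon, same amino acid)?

2

Codon 1: AUG Met / CCU Pro — nonsynonymous.
Codon 2: AUA Ile / AGU Ser — nonsynonymous.
Codon 3: AUU Ile / AUC Ile — synonymous.
Codon 4: GGG Gly / GGC Gly — synonymous.
Codon 5: ACU Thr / GUG Val — nonsynonymous.
Codon 6: UUC Phe / GUC Val — nonsynonymous.
Codon 7: AUC Ile / CUA Leu — nonsynonymous.
Codon 8: ACC Thr / ACC Thr — identical.
Codon 9: UCU Ser / UCU Ser — identical.
Synonymous differences: 2.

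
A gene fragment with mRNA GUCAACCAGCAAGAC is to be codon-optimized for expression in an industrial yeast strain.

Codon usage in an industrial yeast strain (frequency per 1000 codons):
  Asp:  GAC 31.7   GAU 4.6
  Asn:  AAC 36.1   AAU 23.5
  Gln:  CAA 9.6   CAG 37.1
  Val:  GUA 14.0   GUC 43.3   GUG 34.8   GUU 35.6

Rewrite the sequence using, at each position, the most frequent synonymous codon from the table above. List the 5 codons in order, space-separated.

GUC AAC CAG CAG GAC

Codon 1 (Val): best is GUC at 43.3.
Codon 2 (Asn): best is AAC at 36.1.
Codon 3 (Gln): best is CAG at 37.1.
Codon 4 (Gln): best is CAG at 37.1.
Codon 5 (Asp): best is GAC at 31.7.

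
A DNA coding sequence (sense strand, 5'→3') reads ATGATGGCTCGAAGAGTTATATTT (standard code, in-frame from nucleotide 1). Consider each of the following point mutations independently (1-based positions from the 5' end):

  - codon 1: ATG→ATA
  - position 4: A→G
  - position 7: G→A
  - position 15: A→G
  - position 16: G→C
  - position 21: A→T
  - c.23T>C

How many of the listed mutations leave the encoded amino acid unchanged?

2

Codon 1: ATG (Met) → ATA (Ile) — missense.
Codon 2: ATG (Met) → GTG (Val) — missense.
Codon 3: GCT (Ala) → ACT (Thr) — missense.
Codon 5: AGA (Arg) → AGG (Arg) — synonymous.
Codon 6: GTT (Val) → CTT (Leu) — missense.
Codon 7: ATA (Ile) → ATT (Ile) — synonymous.
Codon 8: TTT (Phe) → TCT (Ser) — missense.
Synonymous: 2 of 7.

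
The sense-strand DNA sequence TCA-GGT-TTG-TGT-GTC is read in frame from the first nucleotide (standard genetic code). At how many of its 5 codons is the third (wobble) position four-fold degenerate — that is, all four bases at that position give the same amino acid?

Codon 1 TCA (Ser): third position 4-fold.
Codon 2 GGT (Gly): third position 4-fold.
Codon 3 TTG (Leu): third position 2-fold.
Codon 4 TGT (Cys): third position 2-fold.
Codon 5 GTC (Val): third position 4-fold.
Four-fold degenerate third positions: 3.

3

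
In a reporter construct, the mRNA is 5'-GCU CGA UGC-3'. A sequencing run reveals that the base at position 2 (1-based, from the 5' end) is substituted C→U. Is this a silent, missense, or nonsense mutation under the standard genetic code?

missense

Position 2 falls in codon 1: GCU → Ala.
After the substitution the codon is GUU → Val.
Ala ≠ Val, so this is a missense mutation.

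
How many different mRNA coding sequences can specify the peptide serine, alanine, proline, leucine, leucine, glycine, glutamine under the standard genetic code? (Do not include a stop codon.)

27648

Ser: 6 codons.
Ala: 4 codons.
Pro: 4 codons.
Leu: 6 codons.
Leu: 6 codons.
Gly: 4 codons.
Gln: 2 codons.
6 × 4 × 4 × 6 × 6 × 4 × 2 = 27648.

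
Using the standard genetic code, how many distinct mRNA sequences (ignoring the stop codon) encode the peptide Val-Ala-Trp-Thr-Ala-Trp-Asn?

512

Val: 4 codons.
Ala: 4 codons.
Trp: 1 codon.
Thr: 4 codons.
Ala: 4 codons.
Trp: 1 codon.
Asn: 2 codons.
4 × 4 × 1 × 4 × 4 × 1 × 2 = 512.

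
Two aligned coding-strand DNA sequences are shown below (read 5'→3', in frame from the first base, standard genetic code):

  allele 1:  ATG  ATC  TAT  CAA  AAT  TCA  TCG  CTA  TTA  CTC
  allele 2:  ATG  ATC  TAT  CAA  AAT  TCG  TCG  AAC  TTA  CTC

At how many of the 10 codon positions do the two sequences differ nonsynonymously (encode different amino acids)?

1

Codon 1: ATG Met / ATG Met — identical.
Codon 2: ATC Ile / ATC Ile — identical.
Codon 3: TAT Tyr / TAT Tyr — identical.
Codon 4: CAA Gln / CAA Gln — identical.
Codon 5: AAT Asn / AAT Asn — identical.
Codon 6: TCA Ser / TCG Ser — synonymous.
Codon 7: TCG Ser / TCG Ser — identical.
Codon 8: CTA Leu / AAC Asn — nonsynonymous.
Codon 9: TTA Leu / TTA Leu — identical.
Codon 10: CTC Leu / CTC Leu — identical.
Nonsynonymous differences: 1.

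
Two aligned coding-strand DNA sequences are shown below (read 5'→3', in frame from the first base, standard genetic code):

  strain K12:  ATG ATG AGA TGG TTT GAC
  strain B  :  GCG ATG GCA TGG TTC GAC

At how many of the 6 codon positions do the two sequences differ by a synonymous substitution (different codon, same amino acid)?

1

Codon 1: ATG Met / GCG Ala — nonsynonymous.
Codon 2: ATG Met / ATG Met — identical.
Codon 3: AGA Arg / GCA Ala — nonsynonymous.
Codon 4: TGG Trp / TGG Trp — identical.
Codon 5: TTT Phe / TTC Phe — synonymous.
Codon 6: GAC Asp / GAC Asp — identical.
Synonymous differences: 1.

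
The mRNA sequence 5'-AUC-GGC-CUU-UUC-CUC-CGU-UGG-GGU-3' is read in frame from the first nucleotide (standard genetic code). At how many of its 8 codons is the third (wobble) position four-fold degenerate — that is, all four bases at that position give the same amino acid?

Codon 1 AUC (Ile): third position 3-fold.
Codon 2 GGC (Gly): third position 4-fold.
Codon 3 CUU (Leu): third position 4-fold.
Codon 4 UUC (Phe): third position 2-fold.
Codon 5 CUC (Leu): third position 4-fold.
Codon 6 CGU (Arg): third position 4-fold.
Codon 7 UGG (Trp): third position 1-fold.
Codon 8 GGU (Gly): third position 4-fold.
Four-fold degenerate third positions: 5.

5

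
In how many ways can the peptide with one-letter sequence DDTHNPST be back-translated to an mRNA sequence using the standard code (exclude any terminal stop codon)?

Asp: 2 codons.
Asp: 2 codons.
Thr: 4 codons.
His: 2 codons.
Asn: 2 codons.
Pro: 4 codons.
Ser: 6 codons.
Thr: 4 codons.
2 × 2 × 4 × 2 × 2 × 4 × 6 × 4 = 6144.

6144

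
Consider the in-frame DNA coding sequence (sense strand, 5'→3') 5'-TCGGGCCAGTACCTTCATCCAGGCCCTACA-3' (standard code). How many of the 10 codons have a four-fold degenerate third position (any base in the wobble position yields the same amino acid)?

Codon 1 TCG (Ser): third position 4-fold.
Codon 2 GGC (Gly): third position 4-fold.
Codon 3 CAG (Gln): third position 2-fold.
Codon 4 TAC (Tyr): third position 2-fold.
Codon 5 CTT (Leu): third position 4-fold.
Codon 6 CAT (His): third position 2-fold.
Codon 7 CCA (Pro): third position 4-fold.
Codon 8 GGC (Gly): third position 4-fold.
Codon 9 CCT (Pro): third position 4-fold.
Codon 10 ACA (Thr): third position 4-fold.
Four-fold degenerate third positions: 7.

7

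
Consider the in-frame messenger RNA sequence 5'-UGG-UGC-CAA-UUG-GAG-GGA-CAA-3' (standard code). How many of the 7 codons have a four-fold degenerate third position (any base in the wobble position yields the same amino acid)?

1

Codon 1 UGG (Trp): third position 1-fold.
Codon 2 UGC (Cys): third position 2-fold.
Codon 3 CAA (Gln): third position 2-fold.
Codon 4 UUG (Leu): third position 2-fold.
Codon 5 GAG (Glu): third position 2-fold.
Codon 6 GGA (Gly): third position 4-fold.
Codon 7 CAA (Gln): third position 2-fold.
Four-fold degenerate third positions: 1.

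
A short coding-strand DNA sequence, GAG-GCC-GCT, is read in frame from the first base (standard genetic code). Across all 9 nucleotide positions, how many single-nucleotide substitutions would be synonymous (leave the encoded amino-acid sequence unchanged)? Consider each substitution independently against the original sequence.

7

Codon 1 (GAG, Glu): 1 synonymous substitution.
Codon 2 (GCC, Ala): 3 synonymous substitutions.
Codon 3 (GCT, Ala): 3 synonymous substitutions.
Total: 1 + 3 + 3 = 7.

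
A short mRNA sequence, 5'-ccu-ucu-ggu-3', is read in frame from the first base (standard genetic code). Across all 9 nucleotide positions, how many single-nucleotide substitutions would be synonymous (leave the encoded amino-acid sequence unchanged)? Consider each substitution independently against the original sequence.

Codon 1 (CCU, Pro): 3 synonymous substitutions.
Codon 2 (UCU, Ser): 3 synonymous substitutions.
Codon 3 (GGU, Gly): 3 synonymous substitutions.
Total: 3 + 3 + 3 = 9.

9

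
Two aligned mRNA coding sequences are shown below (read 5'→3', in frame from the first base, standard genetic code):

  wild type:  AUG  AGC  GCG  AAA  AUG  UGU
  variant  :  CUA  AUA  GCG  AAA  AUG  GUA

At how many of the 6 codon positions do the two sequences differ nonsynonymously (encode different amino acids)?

3

Codon 1: AUG Met / CUA Leu — nonsynonymous.
Codon 2: AGC Ser / AUA Ile — nonsynonymous.
Codon 3: GCG Ala / GCG Ala — identical.
Codon 4: AAA Lys / AAA Lys — identical.
Codon 5: AUG Met / AUG Met — identical.
Codon 6: UGU Cys / GUA Val — nonsynonymous.
Nonsynonymous differences: 3.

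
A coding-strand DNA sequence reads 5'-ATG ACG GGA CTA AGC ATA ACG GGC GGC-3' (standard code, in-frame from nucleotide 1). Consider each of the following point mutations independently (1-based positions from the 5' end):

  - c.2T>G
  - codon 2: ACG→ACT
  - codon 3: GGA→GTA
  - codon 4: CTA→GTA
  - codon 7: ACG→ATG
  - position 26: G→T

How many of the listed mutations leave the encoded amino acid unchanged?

1

Codon 1: ATG (Met) → AGG (Arg) — missense.
Codon 2: ACG (Thr) → ACT (Thr) — synonymous.
Codon 3: GGA (Gly) → GTA (Val) — missense.
Codon 4: CTA (Leu) → GTA (Val) — missense.
Codon 7: ACG (Thr) → ATG (Met) — missense.
Codon 9: GGC (Gly) → GTC (Val) — missense.
Synonymous: 1 of 6.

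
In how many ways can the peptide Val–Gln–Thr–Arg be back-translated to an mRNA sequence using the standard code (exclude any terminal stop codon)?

192

Val: 4 codons.
Gln: 2 codons.
Thr: 4 codons.
Arg: 6 codons.
4 × 2 × 4 × 6 = 192.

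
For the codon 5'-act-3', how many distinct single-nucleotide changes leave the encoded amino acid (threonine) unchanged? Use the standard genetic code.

Position 1: none → 0 synonymous.
Position 2: none → 0 synonymous.
Position 3: ACC, ACA, ACG → 3 synonymous.
Total: 0 + 0 + 3 = 3.

3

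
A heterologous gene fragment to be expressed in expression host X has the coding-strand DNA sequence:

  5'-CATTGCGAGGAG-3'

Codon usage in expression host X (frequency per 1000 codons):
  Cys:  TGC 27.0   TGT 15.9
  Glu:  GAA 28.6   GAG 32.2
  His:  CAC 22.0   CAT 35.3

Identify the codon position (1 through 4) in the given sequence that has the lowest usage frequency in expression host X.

2

Codon 1 CAT (His): 35.3 per 1000.
Codon 2 TGC (Cys): 27.0 per 1000.
Codon 3 GAG (Glu): 32.2 per 1000.
Codon 4 GAG (Glu): 32.2 per 1000.
Lowest frequency is 27.0 at codon 2.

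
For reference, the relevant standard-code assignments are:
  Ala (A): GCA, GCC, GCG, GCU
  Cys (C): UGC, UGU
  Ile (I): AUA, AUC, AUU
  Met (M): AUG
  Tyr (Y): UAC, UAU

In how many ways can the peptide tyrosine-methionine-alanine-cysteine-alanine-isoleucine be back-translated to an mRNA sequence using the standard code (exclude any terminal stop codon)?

Tyr: 2 codons.
Met: 1 codon.
Ala: 4 codons.
Cys: 2 codons.
Ala: 4 codons.
Ile: 3 codons.
2 × 1 × 4 × 2 × 4 × 3 = 192.

192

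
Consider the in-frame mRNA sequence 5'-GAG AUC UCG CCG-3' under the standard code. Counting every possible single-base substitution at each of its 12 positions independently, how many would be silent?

9

Codon 1 (GAG, Glu): 1 synonymous substitution.
Codon 2 (AUC, Ile): 2 synonymous substitutions.
Codon 3 (UCG, Ser): 3 synonymous substitutions.
Codon 4 (CCG, Pro): 3 synonymous substitutions.
Total: 1 + 2 + 3 + 3 = 9.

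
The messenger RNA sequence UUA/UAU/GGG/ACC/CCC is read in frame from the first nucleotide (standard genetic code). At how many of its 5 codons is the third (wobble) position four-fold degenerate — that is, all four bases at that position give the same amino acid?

3

Codon 1 UUA (Leu): third position 2-fold.
Codon 2 UAU (Tyr): third position 2-fold.
Codon 3 GGG (Gly): third position 4-fold.
Codon 4 ACC (Thr): third position 4-fold.
Codon 5 CCC (Pro): third position 4-fold.
Four-fold degenerate third positions: 3.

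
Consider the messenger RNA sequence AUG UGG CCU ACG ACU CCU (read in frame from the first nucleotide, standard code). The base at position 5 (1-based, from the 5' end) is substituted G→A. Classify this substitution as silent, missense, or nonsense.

Position 5 falls in codon 2: UGG → Trp.
After the substitution the codon is UAG → Stop.
The new codon is a stop codon, so this is a nonsense mutation.

nonsense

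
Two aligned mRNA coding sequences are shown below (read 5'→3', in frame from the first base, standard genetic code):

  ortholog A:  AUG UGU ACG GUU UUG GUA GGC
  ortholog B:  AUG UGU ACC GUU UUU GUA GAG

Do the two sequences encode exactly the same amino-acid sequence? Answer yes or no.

Codon 1: AUG Met / AUG Met — identical.
Codon 2: UGU Cys / UGU Cys — identical.
Codon 3: ACG Thr / ACC Thr — synonymous.
Codon 4: GUU Val / GUU Val — identical.
Codon 5: UUG Leu / UUU Phe — nonsynonymous.
Codon 6: GUA Val / GUA Val — identical.
Codon 7: GGC Gly / GAG Glu — nonsynonymous.
Nonsynonymous differences: 2 → different protein.

no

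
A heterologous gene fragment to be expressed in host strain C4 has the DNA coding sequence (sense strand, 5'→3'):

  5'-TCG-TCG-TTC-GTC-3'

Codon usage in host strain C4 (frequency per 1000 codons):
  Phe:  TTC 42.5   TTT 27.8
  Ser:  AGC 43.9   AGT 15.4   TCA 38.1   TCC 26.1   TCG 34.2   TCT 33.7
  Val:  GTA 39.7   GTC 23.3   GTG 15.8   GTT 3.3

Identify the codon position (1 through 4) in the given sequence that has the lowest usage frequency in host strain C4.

Codon 1 TCG (Ser): 34.2 per 1000.
Codon 2 TCG (Ser): 34.2 per 1000.
Codon 3 TTC (Phe): 42.5 per 1000.
Codon 4 GTC (Val): 23.3 per 1000.
Lowest frequency is 23.3 at codon 4.

4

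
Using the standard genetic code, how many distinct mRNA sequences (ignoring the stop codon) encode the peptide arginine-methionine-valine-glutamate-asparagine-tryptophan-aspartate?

192

Arg: 6 codons.
Met: 1 codon.
Val: 4 codons.
Glu: 2 codons.
Asn: 2 codons.
Trp: 1 codon.
Asp: 2 codons.
6 × 1 × 4 × 2 × 2 × 1 × 2 = 192.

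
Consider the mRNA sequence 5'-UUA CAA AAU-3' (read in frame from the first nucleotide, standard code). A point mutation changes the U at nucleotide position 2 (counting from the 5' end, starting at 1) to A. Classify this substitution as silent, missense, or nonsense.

nonsense

Position 2 falls in codon 1: UUA → Leu.
After the substitution the codon is UAA → Stop.
The new codon is a stop codon, so this is a nonsense mutation.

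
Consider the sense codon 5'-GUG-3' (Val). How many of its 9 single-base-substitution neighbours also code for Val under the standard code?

Position 1: none → 0 synonymous.
Position 2: none → 0 synonymous.
Position 3: GUU, GUC, GUA → 3 synonymous.
Total: 0 + 0 + 3 = 3.

3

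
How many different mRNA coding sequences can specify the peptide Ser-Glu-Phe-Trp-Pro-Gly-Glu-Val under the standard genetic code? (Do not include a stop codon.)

3072

Ser: 6 codons.
Glu: 2 codons.
Phe: 2 codons.
Trp: 1 codon.
Pro: 4 codons.
Gly: 4 codons.
Glu: 2 codons.
Val: 4 codons.
6 × 2 × 2 × 1 × 4 × 4 × 2 × 4 = 3072.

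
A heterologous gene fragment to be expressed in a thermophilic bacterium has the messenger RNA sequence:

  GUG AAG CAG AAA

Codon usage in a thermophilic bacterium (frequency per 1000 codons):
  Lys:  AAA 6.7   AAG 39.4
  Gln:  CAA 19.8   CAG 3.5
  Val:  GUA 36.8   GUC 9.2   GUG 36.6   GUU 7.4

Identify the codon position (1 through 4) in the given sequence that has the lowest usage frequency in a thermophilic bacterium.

Codon 1 GUG (Val): 36.6 per 1000.
Codon 2 AAG (Lys): 39.4 per 1000.
Codon 3 CAG (Gln): 3.5 per 1000.
Codon 4 AAA (Lys): 6.7 per 1000.
Lowest frequency is 3.5 at codon 3.

3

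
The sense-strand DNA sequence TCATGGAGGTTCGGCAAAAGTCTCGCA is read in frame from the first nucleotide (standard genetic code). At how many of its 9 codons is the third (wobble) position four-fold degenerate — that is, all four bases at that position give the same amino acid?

Codon 1 TCA (Ser): third position 4-fold.
Codon 2 TGG (Trp): third position 1-fold.
Codon 3 AGG (Arg): third position 2-fold.
Codon 4 TTC (Phe): third position 2-fold.
Codon 5 GGC (Gly): third position 4-fold.
Codon 6 AAA (Lys): third position 2-fold.
Codon 7 AGT (Ser): third position 2-fold.
Codon 8 CTC (Leu): third position 4-fold.
Codon 9 GCA (Ala): third position 4-fold.
Four-fold degenerate third positions: 4.

4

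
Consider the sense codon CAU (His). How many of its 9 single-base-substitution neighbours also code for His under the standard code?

1

Position 1: none → 0 synonymous.
Position 2: none → 0 synonymous.
Position 3: CAC → 1 synonymous.
Total: 0 + 0 + 1 = 1.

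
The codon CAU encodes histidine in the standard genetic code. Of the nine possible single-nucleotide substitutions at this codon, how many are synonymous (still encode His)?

1

Position 1: none → 0 synonymous.
Position 2: none → 0 synonymous.
Position 3: CAC → 1 synonymous.
Total: 0 + 0 + 1 = 1.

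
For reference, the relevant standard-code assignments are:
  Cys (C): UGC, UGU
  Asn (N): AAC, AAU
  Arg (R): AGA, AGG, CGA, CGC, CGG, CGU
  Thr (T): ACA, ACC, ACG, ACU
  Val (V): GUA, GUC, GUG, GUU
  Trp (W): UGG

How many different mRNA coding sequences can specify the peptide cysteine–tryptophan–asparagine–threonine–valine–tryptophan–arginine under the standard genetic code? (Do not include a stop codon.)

Cys: 2 codons.
Trp: 1 codon.
Asn: 2 codons.
Thr: 4 codons.
Val: 4 codons.
Trp: 1 codon.
Arg: 6 codons.
2 × 1 × 2 × 4 × 4 × 1 × 6 = 384.

384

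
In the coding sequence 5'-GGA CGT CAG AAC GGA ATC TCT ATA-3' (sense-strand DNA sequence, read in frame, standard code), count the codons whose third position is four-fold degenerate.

4

Codon 1 GGA (Gly): third position 4-fold.
Codon 2 CGT (Arg): third position 4-fold.
Codon 3 CAG (Gln): third position 2-fold.
Codon 4 AAC (Asn): third position 2-fold.
Codon 5 GGA (Gly): third position 4-fold.
Codon 6 ATC (Ile): third position 3-fold.
Codon 7 TCT (Ser): third position 4-fold.
Codon 8 ATA (Ile): third position 3-fold.
Four-fold degenerate third positions: 4.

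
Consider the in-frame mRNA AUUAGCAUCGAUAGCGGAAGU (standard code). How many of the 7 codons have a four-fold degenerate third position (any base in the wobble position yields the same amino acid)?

1

Codon 1 AUU (Ile): third position 3-fold.
Codon 2 AGC (Ser): third position 2-fold.
Codon 3 AUC (Ile): third position 3-fold.
Codon 4 GAU (Asp): third position 2-fold.
Codon 5 AGC (Ser): third position 2-fold.
Codon 6 GGA (Gly): third position 4-fold.
Codon 7 AGU (Ser): third position 2-fold.
Four-fold degenerate third positions: 1.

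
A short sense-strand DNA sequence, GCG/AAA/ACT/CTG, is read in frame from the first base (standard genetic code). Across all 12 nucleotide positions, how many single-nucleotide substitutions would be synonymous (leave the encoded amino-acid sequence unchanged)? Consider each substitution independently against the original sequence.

11

Codon 1 (GCG, Ala): 3 synonymous substitutions.
Codon 2 (AAA, Lys): 1 synonymous substitution.
Codon 3 (ACT, Thr): 3 synonymous substitutions.
Codon 4 (CTG, Leu): 4 synonymous substitutions.
Total: 3 + 1 + 3 + 4 = 11.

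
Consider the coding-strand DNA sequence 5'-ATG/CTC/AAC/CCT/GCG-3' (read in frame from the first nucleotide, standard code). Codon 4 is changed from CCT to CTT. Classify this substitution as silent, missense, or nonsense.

missense

Position 11 falls in codon 4: CCT → Pro.
After the substitution the codon is CTT → Leu.
Pro ≠ Leu, so this is a missense mutation.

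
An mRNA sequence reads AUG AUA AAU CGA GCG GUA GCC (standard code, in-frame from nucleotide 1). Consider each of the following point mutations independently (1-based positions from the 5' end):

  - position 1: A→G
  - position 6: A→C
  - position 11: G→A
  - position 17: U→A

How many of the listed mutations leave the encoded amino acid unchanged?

Codon 1: AUG (Met) → GUG (Val) — missense.
Codon 2: AUA (Ile) → AUC (Ile) — synonymous.
Codon 4: CGA (Arg) → CAA (Gln) — missense.
Codon 6: GUA (Val) → GAA (Glu) — missense.
Synonymous: 1 of 4.

1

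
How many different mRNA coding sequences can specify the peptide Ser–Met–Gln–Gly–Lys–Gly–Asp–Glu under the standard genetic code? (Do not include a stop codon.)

Ser: 6 codons.
Met: 1 codon.
Gln: 2 codons.
Gly: 4 codons.
Lys: 2 codons.
Gly: 4 codons.
Asp: 2 codons.
Glu: 2 codons.
6 × 1 × 2 × 4 × 2 × 4 × 2 × 2 = 1536.

1536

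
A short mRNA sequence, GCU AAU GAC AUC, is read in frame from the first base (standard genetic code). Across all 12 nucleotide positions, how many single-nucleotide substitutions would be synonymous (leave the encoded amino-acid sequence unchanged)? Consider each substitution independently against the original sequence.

Codon 1 (GCU, Ala): 3 synonymous substitutions.
Codon 2 (AAU, Asn): 1 synonymous substitution.
Codon 3 (GAC, Asp): 1 synonymous substitution.
Codon 4 (AUC, Ile): 2 synonymous substitutions.
Total: 3 + 1 + 1 + 2 = 7.

7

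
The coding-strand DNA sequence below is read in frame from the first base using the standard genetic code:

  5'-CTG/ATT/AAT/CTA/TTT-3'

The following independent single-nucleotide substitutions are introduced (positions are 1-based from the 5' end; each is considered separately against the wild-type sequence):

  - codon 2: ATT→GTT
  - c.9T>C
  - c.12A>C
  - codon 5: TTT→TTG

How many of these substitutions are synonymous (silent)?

Codon 2: ATT (Ile) → GTT (Val) — missense.
Codon 3: AAT (Asn) → AAC (Asn) — synonymous.
Codon 4: CTA (Leu) → CTC (Leu) — synonymous.
Codon 5: TTT (Phe) → TTG (Leu) — missense.
Synonymous: 2 of 4.

2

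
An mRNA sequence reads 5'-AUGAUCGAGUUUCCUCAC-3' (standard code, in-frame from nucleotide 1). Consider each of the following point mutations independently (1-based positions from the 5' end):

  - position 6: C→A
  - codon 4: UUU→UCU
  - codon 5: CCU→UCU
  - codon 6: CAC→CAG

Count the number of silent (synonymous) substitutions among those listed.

Codon 2: AUC (Ile) → AUA (Ile) — synonymous.
Codon 4: UUU (Phe) → UCU (Ser) — missense.
Codon 5: CCU (Pro) → UCU (Ser) — missense.
Codon 6: CAC (His) → CAG (Gln) — missense.
Synonymous: 1 of 4.

1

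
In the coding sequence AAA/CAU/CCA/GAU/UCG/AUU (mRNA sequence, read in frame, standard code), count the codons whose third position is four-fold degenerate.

2

Codon 1 AAA (Lys): third position 2-fold.
Codon 2 CAU (His): third position 2-fold.
Codon 3 CCA (Pro): third position 4-fold.
Codon 4 GAU (Asp): third position 2-fold.
Codon 5 UCG (Ser): third position 4-fold.
Codon 6 AUU (Ile): third position 3-fold.
Four-fold degenerate third positions: 2.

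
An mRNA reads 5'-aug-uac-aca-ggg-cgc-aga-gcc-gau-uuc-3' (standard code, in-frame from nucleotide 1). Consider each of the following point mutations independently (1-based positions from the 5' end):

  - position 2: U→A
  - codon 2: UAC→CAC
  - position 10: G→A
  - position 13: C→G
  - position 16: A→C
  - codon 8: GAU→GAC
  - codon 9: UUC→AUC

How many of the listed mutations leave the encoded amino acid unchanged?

Codon 1: AUG (Met) → AAG (Lys) — missense.
Codon 2: UAC (Tyr) → CAC (His) — missense.
Codon 4: GGG (Gly) → AGG (Arg) — missense.
Codon 5: CGC (Arg) → GGC (Gly) — missense.
Codon 6: AGA (Arg) → CGA (Arg) — synonymous.
Codon 8: GAU (Asp) → GAC (Asp) — synonymous.
Codon 9: UUC (Phe) → AUC (Ile) — missense.
Synonymous: 2 of 7.

2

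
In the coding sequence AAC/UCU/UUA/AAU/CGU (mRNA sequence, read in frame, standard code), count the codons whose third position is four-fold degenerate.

2

Codon 1 AAC (Asn): third position 2-fold.
Codon 2 UCU (Ser): third position 4-fold.
Codon 3 UUA (Leu): third position 2-fold.
Codon 4 AAU (Asn): third position 2-fold.
Codon 5 CGU (Arg): third position 4-fold.
Four-fold degenerate third positions: 2.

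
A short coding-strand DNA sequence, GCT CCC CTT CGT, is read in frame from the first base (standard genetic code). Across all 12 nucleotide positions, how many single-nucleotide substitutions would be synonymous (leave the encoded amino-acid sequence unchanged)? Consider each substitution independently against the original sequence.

12

Codon 1 (GCT, Ala): 3 synonymous substitutions.
Codon 2 (CCC, Pro): 3 synonymous substitutions.
Codon 3 (CTT, Leu): 3 synonymous substitutions.
Codon 4 (CGT, Arg): 3 synonymous substitutions.
Total: 3 + 3 + 3 + 3 = 12.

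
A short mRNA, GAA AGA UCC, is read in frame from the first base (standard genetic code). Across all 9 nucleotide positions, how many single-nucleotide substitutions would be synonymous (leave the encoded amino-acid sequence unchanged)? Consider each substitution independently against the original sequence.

6

Codon 1 (GAA, Glu): 1 synonymous substitution.
Codon 2 (AGA, Arg): 2 synonymous substitutions.
Codon 3 (UCC, Ser): 3 synonymous substitutions.
Total: 1 + 2 + 3 = 6.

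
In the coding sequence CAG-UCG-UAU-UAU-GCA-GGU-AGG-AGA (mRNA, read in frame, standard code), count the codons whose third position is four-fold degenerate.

3

Codon 1 CAG (Gln): third position 2-fold.
Codon 2 UCG (Ser): third position 4-fold.
Codon 3 UAU (Tyr): third position 2-fold.
Codon 4 UAU (Tyr): third position 2-fold.
Codon 5 GCA (Ala): third position 4-fold.
Codon 6 GGU (Gly): third position 4-fold.
Codon 7 AGG (Arg): third position 2-fold.
Codon 8 AGA (Arg): third position 2-fold.
Four-fold degenerate third positions: 3.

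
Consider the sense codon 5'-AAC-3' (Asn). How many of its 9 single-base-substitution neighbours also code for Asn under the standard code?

1

Position 1: none → 0 synonymous.
Position 2: none → 0 synonymous.
Position 3: AAT → 1 synonymous.
Total: 0 + 0 + 1 = 1.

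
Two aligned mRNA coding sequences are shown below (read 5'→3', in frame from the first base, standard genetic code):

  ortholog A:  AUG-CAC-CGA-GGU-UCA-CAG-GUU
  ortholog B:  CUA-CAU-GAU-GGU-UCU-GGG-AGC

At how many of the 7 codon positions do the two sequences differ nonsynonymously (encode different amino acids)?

Codon 1: AUG Met / CUA Leu — nonsynonymous.
Codon 2: CAC His / CAU His — synonymous.
Codon 3: CGA Arg / GAU Asp — nonsynonymous.
Codon 4: GGU Gly / GGU Gly — identical.
Codon 5: UCA Ser / UCU Ser — synonymous.
Codon 6: CAG Gln / GGG Gly — nonsynonymous.
Codon 7: GUU Val / AGC Ser — nonsynonymous.
Nonsynonymous differences: 4.

4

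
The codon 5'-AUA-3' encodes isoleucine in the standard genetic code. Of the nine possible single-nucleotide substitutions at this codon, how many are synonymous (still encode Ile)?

2

Position 1: none → 0 synonymous.
Position 2: none → 0 synonymous.
Position 3: AUU, AUC → 2 synonymous.
Total: 0 + 0 + 2 = 2.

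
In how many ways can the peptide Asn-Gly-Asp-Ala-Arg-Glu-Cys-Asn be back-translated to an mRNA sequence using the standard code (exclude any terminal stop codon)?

3072

Asn: 2 codons.
Gly: 4 codons.
Asp: 2 codons.
Ala: 4 codons.
Arg: 6 codons.
Glu: 2 codons.
Cys: 2 codons.
Asn: 2 codons.
2 × 4 × 2 × 4 × 6 × 2 × 2 × 2 = 3072.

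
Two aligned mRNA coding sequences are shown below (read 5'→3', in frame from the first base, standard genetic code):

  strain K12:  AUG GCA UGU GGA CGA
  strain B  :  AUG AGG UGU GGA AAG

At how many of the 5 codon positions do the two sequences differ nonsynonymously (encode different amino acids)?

Codon 1: AUG Met / AUG Met — identical.
Codon 2: GCA Ala / AGG Arg — nonsynonymous.
Codon 3: UGU Cys / UGU Cys — identical.
Codon 4: GGA Gly / GGA Gly — identical.
Codon 5: CGA Arg / AAG Lys — nonsynonymous.
Nonsynonymous differences: 2.

2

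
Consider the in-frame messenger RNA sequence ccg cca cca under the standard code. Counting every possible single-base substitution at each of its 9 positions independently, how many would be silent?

Codon 1 (CCG, Pro): 3 synonymous substitutions.
Codon 2 (CCA, Pro): 3 synonymous substitutions.
Codon 3 (CCA, Pro): 3 synonymous substitutions.
Total: 3 + 3 + 3 = 9.

9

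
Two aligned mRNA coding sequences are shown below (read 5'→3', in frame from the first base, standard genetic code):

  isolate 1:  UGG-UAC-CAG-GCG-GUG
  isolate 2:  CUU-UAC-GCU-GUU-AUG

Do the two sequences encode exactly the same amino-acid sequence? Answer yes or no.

Codon 1: UGG Trp / CUU Leu — nonsynonymous.
Codon 2: UAC Tyr / UAC Tyr — identical.
Codon 3: CAG Gln / GCU Ala — nonsynonymous.
Codon 4: GCG Ala / GUU Val — nonsynonymous.
Codon 5: GUG Val / AUG Met — nonsynonymous.
Nonsynonymous differences: 4 → different protein.

no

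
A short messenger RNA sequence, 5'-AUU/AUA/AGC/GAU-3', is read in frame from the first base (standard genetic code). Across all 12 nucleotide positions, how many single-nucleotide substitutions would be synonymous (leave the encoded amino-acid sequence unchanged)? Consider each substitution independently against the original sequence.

6

Codon 1 (AUU, Ile): 2 synonymous substitutions.
Codon 2 (AUA, Ile): 2 synonymous substitutions.
Codon 3 (AGC, Ser): 1 synonymous substitution.
Codon 4 (GAU, Asp): 1 synonymous substitution.
Total: 2 + 2 + 1 + 1 = 6.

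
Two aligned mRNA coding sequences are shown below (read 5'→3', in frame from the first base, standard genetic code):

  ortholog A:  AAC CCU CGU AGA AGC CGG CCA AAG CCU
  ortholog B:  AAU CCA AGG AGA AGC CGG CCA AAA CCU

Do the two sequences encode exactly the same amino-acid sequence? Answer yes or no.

yes

Codon 1: AAC Asn / AAU Asn — synonymous.
Codon 2: CCU Pro / CCA Pro — synonymous.
Codon 3: CGU Arg / AGG Arg — synonymous.
Codon 4: AGA Arg / AGA Arg — identical.
Codon 5: AGC Ser / AGC Ser — identical.
Codon 6: CGG Arg / CGG Arg — identical.
Codon 7: CCA Pro / CCA Pro — identical.
Codon 8: AAG Lys / AAA Lys — synonymous.
Codon 9: CCU Pro / CCU Pro — identical.
Nonsynonymous differences: 0 → same protein.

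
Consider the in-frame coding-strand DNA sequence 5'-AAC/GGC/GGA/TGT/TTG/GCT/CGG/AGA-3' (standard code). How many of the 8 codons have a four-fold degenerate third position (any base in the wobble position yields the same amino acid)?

Codon 1 AAC (Asn): third position 2-fold.
Codon 2 GGC (Gly): third position 4-fold.
Codon 3 GGA (Gly): third position 4-fold.
Codon 4 TGT (Cys): third position 2-fold.
Codon 5 TTG (Leu): third position 2-fold.
Codon 6 GCT (Ala): third position 4-fold.
Codon 7 CGG (Arg): third position 4-fold.
Codon 8 AGA (Arg): third position 2-fold.
Four-fold degenerate third positions: 4.

4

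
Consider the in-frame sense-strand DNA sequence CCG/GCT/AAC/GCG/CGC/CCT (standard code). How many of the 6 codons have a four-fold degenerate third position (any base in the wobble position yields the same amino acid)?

Codon 1 CCG (Pro): third position 4-fold.
Codon 2 GCT (Ala): third position 4-fold.
Codon 3 AAC (Asn): third position 2-fold.
Codon 4 GCG (Ala): third position 4-fold.
Codon 5 CGC (Arg): third position 4-fold.
Codon 6 CCT (Pro): third position 4-fold.
Four-fold degenerate third positions: 5.

5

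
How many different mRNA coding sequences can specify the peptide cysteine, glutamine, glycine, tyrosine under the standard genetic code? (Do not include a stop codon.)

32

Cys: 2 codons.
Gln: 2 codons.
Gly: 4 codons.
Tyr: 2 codons.
2 × 2 × 4 × 2 = 32.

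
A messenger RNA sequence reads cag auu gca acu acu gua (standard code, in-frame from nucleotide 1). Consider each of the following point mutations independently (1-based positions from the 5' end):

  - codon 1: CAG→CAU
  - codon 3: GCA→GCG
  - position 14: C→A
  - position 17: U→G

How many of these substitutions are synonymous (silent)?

1

Codon 1: CAG (Gln) → CAU (His) — missense.
Codon 3: GCA (Ala) → GCG (Ala) — synonymous.
Codon 5: ACU (Thr) → AAU (Asn) — missense.
Codon 6: GUA (Val) → GGA (Gly) — missense.
Synonymous: 1 of 4.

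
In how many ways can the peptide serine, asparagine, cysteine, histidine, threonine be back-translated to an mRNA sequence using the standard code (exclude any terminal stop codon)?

Ser: 6 codons.
Asn: 2 codons.
Cys: 2 codons.
His: 2 codons.
Thr: 4 codons.
6 × 2 × 2 × 2 × 4 = 192.

192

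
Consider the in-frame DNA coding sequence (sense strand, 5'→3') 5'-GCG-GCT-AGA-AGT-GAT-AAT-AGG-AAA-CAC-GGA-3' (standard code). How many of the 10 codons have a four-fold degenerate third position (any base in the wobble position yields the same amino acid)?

Codon 1 GCG (Ala): third position 4-fold.
Codon 2 GCT (Ala): third position 4-fold.
Codon 3 AGA (Arg): third position 2-fold.
Codon 4 AGT (Ser): third position 2-fold.
Codon 5 GAT (Asp): third position 2-fold.
Codon 6 AAT (Asn): third position 2-fold.
Codon 7 AGG (Arg): third position 2-fold.
Codon 8 AAA (Lys): third position 2-fold.
Codon 9 CAC (His): third position 2-fold.
Codon 10 GGA (Gly): third position 4-fold.
Four-fold degenerate third positions: 3.

3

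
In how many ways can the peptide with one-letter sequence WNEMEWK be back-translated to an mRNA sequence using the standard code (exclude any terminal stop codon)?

Trp: 1 codon.
Asn: 2 codons.
Glu: 2 codons.
Met: 1 codon.
Glu: 2 codons.
Trp: 1 codon.
Lys: 2 codons.
1 × 2 × 2 × 1 × 2 × 1 × 2 = 16.

16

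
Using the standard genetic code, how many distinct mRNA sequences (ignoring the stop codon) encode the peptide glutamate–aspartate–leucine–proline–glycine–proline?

Glu: 2 codons.
Asp: 2 codons.
Leu: 6 codons.
Pro: 4 codons.
Gly: 4 codons.
Pro: 4 codons.
2 × 2 × 6 × 4 × 4 × 4 = 1536.

1536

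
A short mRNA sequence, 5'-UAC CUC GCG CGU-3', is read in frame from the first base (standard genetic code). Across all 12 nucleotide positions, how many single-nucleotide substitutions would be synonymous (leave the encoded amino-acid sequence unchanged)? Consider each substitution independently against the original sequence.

Codon 1 (UAC, Tyr): 1 synonymous substitution.
Codon 2 (CUC, Leu): 3 synonymous substitutions.
Codon 3 (GCG, Ala): 3 synonymous substitutions.
Codon 4 (CGU, Arg): 3 synonymous substitutions.
Total: 1 + 3 + 3 + 3 = 10.

10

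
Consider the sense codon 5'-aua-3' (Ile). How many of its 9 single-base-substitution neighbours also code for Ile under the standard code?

2

Position 1: none → 0 synonymous.
Position 2: none → 0 synonymous.
Position 3: AUU, AUC → 2 synonymous.
Total: 0 + 0 + 2 = 2.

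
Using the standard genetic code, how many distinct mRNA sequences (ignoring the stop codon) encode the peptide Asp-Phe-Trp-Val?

16

Asp: 2 codons.
Phe: 2 codons.
Trp: 1 codon.
Val: 4 codons.
2 × 2 × 1 × 4 = 16.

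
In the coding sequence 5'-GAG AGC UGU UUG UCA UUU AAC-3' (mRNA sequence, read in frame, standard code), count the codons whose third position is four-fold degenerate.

1

Codon 1 GAG (Glu): third position 2-fold.
Codon 2 AGC (Ser): third position 2-fold.
Codon 3 UGU (Cys): third position 2-fold.
Codon 4 UUG (Leu): third position 2-fold.
Codon 5 UCA (Ser): third position 4-fold.
Codon 6 UUU (Phe): third position 2-fold.
Codon 7 AAC (Asn): third position 2-fold.
Four-fold degenerate third positions: 1.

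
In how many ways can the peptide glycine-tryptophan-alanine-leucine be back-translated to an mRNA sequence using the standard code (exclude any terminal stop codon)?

Gly: 4 codons.
Trp: 1 codon.
Ala: 4 codons.
Leu: 6 codons.
4 × 1 × 4 × 6 = 96.

96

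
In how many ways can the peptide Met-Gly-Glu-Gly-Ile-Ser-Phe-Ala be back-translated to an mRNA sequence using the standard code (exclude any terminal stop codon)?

Met: 1 codon.
Gly: 4 codons.
Glu: 2 codons.
Gly: 4 codons.
Ile: 3 codons.
Ser: 6 codons.
Phe: 2 codons.
Ala: 4 codons.
1 × 4 × 2 × 4 × 3 × 6 × 2 × 4 = 4608.

4608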